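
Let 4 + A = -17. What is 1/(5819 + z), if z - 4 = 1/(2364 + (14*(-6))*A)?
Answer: 4128/24037345 ≈ 0.00017173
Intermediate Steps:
A = -21 (A = -4 - 17 = -21)
z = 16513/4128 (z = 4 + 1/(2364 + (14*(-6))*(-21)) = 4 + 1/(2364 - 84*(-21)) = 4 + 1/(2364 + 1764) = 4 + 1/4128 = 16513/4128 ≈ 4.0002)
1/(5819 + z) = 1/(5819 + 16513/4128) = 1/(24037345/4128) = 4128/24037345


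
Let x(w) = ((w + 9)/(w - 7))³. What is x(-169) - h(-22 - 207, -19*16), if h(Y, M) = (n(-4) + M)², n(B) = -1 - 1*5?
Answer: -127908100/1331 ≈ -96099.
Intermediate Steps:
n(B) = -6 (n(B) = -1 - 5 = -6)
x(w) = (9 + w)³/(-7 + w)³ (x(w) = ((9 + w)/(-7 + w))³ = (9 + w)³/(-7 + w)³)
h(Y, M) = (-6 + M)²
x(-169) - h(-22 - 207, -19*16) = (9 - 169)³/(-7 - 169)³ - (-6 - 19*16)² = (-160)³/(-176)³ - (-6 - 304)² = -1/5451776*(-4096000) - 1*(-310)² = 1000/1331 - 1*96100 = 1000/1331 - 96100 = -127908100/1331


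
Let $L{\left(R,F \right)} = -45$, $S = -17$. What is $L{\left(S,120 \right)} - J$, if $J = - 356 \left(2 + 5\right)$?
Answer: $2447$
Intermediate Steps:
$J = -2492$ ($J = \left(-356\right) 7 = -2492$)
$L{\left(S,120 \right)} - J = -45 - -2492 = -45 + 2492 = 2447$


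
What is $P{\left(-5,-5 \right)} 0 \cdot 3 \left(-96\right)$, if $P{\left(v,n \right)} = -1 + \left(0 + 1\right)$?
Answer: $0$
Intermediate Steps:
$P{\left(v,n \right)} = 0$ ($P{\left(v,n \right)} = -1 + 1 = 0$)
$P{\left(-5,-5 \right)} 0 \cdot 3 \left(-96\right) = 0 \cdot 0 \cdot 3 \left(-96\right) = 0 \cdot 3 \left(-96\right) = 0 \left(-96\right) = 0$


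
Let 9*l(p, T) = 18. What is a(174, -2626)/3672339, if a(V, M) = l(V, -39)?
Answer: 2/3672339 ≈ 5.4461e-7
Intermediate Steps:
l(p, T) = 2 (l(p, T) = (⅑)*18 = 2)
a(V, M) = 2
a(174, -2626)/3672339 = 2/3672339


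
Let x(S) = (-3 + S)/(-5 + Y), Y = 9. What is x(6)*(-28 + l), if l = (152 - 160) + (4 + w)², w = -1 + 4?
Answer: 39/4 ≈ 9.7500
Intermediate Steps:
w = 3
x(S) = -¾ + S/4 (x(S) = (-3 + S)/(-5 + 9) = (-3 + S)/4 = (-3 + S)*(¼) = -¾ + S/4)
l = 41 (l = (152 - 160) + (4 + 3)² = -8 + 7² = -8 + 49 = 41)
x(6)*(-28 + l) = (-¾ + (¼)*6)*(-28 + 41) = (-¾ + 3/2)*13 = (¾)*13 = 39/4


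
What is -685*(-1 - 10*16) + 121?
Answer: 110406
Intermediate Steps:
-685*(-1 - 10*16) + 121 = -685*(-1 - 160) + 121 = -685*(-161) + 121 = 110285 + 121 = 110406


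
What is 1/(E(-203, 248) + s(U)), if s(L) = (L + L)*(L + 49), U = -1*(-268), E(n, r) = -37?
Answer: 1/169875 ≈ 5.8867e-6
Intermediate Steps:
U = 268
s(L) = 2*L*(49 + L) (s(L) = (2*L)*(49 + L) = 2*L*(49 + L))
1/(E(-203, 248) + s(U)) = 1/(-37 + 2*268*(49 + 268)) = 1/(-37 + 2*268*317) = 1/(-37 + 169912) = 1/169875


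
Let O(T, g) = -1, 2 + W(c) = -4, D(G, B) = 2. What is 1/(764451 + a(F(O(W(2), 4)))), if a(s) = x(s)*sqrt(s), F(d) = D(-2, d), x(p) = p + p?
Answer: 764451/584385331369 - 4*sqrt(2)/584385331369 ≈ 1.3081e-6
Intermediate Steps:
W(c) = -6 (W(c) = -2 - 4 = -6)
x(p) = 2*p
F(d) = 2
a(s) = 2*s**(3/2) (a(s) = (2*s)*sqrt(s) = 2*s**(3/2))
1/(764451 + a(F(O(W(2), 4)))) = 1/(764451 + 2*2**(3/2)) = 1/(764451 + 2*(2*sqrt(2))) = 1/(764451 + 4*sqrt(2))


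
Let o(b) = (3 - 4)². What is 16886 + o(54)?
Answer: 16887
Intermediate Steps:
o(b) = 1 (o(b) = (-1)² = 1)
16886 + o(54) = 16886 + 1 = 16887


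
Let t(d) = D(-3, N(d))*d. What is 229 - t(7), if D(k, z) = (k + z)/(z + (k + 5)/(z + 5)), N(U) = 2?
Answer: 3713/16 ≈ 232.06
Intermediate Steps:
D(k, z) = (k + z)/(z + (5 + k)/(5 + z))
t(d) = -7*d/16 (t(d) = ((2² + 5*(-3) + 5*2 - 3*2)/(5 - 3 + 2² + 5*2))*d = ((4 - 15 + 10 - 6)/(5 - 3 + 4 + 10))*d = (-7/16)*d = ((1/16)*(-7))*d = -7*d/16)
229 - t(7) = 229 - (-7)*7/16 = 229 - 1*(-49/16) = 229 + 49/16 = 3713/16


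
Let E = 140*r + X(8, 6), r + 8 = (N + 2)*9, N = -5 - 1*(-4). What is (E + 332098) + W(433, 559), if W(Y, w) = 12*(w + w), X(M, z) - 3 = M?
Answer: 345665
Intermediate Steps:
X(M, z) = 3 + M
N = -1 (N = -5 + 4 = -1)
r = 1 (r = -8 + (-1 + 2)*9 = -8 + 1*9 = -8 + 9 = 1)
W(Y, w) = 24*w (W(Y, w) = 12*(2*w) = 24*w)
E = 151 (E = 140*1 + (3 + 8) = 140 + 11 = 151)
(E + 332098) + W(433, 559) = (151 + 332098) + 24*559 = 332249 + 13416 = 345665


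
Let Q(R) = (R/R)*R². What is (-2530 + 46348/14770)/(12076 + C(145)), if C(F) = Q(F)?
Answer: -18660876/244450885 ≈ -0.076338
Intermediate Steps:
Q(R) = R² (Q(R) = 1*R² = R²)
C(F) = F²
(-2530 + 46348/14770)/(12076 + C(145)) = (-2530 + 46348/14770)/(12076 + 145²) = (-2530 + 46348*(1/14770))/(12076 + 21025) = (-2530 + 23174/7385)/33101 = -18660876/7385*1/33101 = -18660876/244450885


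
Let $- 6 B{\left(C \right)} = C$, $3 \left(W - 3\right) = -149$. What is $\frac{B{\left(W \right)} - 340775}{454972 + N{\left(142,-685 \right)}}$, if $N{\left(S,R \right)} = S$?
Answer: $- \frac{3066905}{4096026} \approx -0.74875$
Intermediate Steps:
$W = - \frac{140}{3}$ ($W = 3 + \frac{1}{3} \left(-149\right) = 3 - \frac{149}{3} = - \frac{140}{3} \approx -46.667$)
$B{\left(C \right)} = - \frac{C}{6}$
$\frac{B{\left(W \right)} - 340775}{454972 + N{\left(142,-685 \right)}} = \frac{\left(- \frac{1}{6}\right) \left(- \frac{140}{3}\right) - 340775}{454972 + 142} = \frac{\frac{70}{9} - 340775}{455114} = \left(- \frac{3066905}{9}\right) \frac{1}{455114} = - \frac{3066905}{4096026}$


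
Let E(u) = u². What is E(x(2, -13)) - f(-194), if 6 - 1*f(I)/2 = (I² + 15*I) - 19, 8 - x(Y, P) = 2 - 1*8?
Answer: 69598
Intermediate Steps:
x(Y, P) = 14 (x(Y, P) = 8 - (2 - 1*8) = 8 - (2 - 8) = 8 - 1*(-6) = 8 + 6 = 14)
f(I) = 50 - 30*I - 2*I² (f(I) = 12 - 2*((I² + 15*I) - 19) = 12 - 2*(-19 + I² + 15*I) = 12 + (38 - 30*I - 2*I²) = 50 - 30*I - 2*I²)
E(x(2, -13)) - f(-194) = 14² - (50 - 30*(-194) - 2*(-194)²) = 196 - (50 + 5820 - 2*37636) = 196 - (50 + 5820 - 75272) = 196 - 1*(-69402) = 196 + 69402 = 69598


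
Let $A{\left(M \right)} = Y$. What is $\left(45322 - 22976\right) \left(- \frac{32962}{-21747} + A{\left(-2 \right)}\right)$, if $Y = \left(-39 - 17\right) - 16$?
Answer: $- \frac{34252440412}{21747} \approx -1.575 \cdot 10^{6}$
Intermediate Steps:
$Y = -72$ ($Y = -56 - 16 = -72$)
$A{\left(M \right)} = -72$
$\left(45322 - 22976\right) \left(- \frac{32962}{-21747} + A{\left(-2 \right)}\right) = \left(45322 - 22976\right) \left(- \frac{32962}{-21747} - 72\right) = \left(45322 - 22976\right) \left(\left(-32962\right) \left(- \frac{1}{21747}\right) - 72\right) = \left(45322 - 22976\right) \left(\frac{32962}{21747} - 72\right) = 22346 \left(- \frac{1532822}{21747}\right) = - \frac{34252440412}{21747}$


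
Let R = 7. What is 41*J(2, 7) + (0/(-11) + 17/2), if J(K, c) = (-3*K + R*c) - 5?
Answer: 3133/2 ≈ 1566.5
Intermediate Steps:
J(K, c) = -5 - 3*K + 7*c (J(K, c) = (-3*K + 7*c) - 5 = -5 - 3*K + 7*c)
41*J(2, 7) + (0/(-11) + 17/2) = 41*(-5 - 3*2 + 7*7) + (0/(-11) + 17/2) = 41*(-5 - 6 + 49) + (0*(-1/11) + 17*(½)) = 41*38 + (0 + 17/2) = 1558 + 17/2 = 3133/2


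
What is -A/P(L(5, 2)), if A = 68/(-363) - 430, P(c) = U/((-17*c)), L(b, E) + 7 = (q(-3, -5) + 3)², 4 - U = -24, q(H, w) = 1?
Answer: -3982029/1694 ≈ -2350.7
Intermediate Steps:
U = 28 (U = 4 - 1*(-24) = 4 + 24 = 28)
L(b, E) = 9 (L(b, E) = -7 + (1 + 3)² = -7 + 4² = -7 + 16 = 9)
P(c) = -28/(17*c) (P(c) = 28/((-17*c)) = 28*(-1/(17*c)) = -28/(17*c))
A = -156158/363 (A = 68*(-1/363) - 430 = -68/363 - 430 = -156158/363 ≈ -430.19)
-A/P(L(5, 2)) = -(-156158)/(363*((-28/17/9))) = -(-156158)/(363*((-28/17*⅑))) = -(-156158)/(363*(-28/153)) = -(-156158)*(-153)/(363*28) = -1*3982029/1694 = -3982029/1694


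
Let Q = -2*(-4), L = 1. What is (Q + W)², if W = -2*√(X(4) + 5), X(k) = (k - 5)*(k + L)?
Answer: 64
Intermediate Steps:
X(k) = (1 + k)*(-5 + k) (X(k) = (k - 5)*(k + 1) = (-5 + k)*(1 + k) = (1 + k)*(-5 + k))
Q = 8
W = 0 (W = -2*√((-5 + 4² - 4*4) + 5) = -2*√((-5 + 16 - 16) + 5) = -2*√(-5 + 5) = -2*√0 = -2*0 = 0)
(Q + W)² = (8 + 0)² = 8² = 64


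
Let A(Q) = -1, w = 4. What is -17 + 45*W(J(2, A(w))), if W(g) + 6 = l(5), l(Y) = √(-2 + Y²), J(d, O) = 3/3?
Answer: -287 + 45*√23 ≈ -71.188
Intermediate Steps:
J(d, O) = 1 (J(d, O) = 3*(⅓) = 1)
W(g) = -6 + √23 (W(g) = -6 + √(-2 + 5²) = -6 + √(-2 + 25) = -6 + √23)
-17 + 45*W(J(2, A(w))) = -17 + 45*(-6 + √23) = -17 + (-270 + 45*√23) = -287 + 45*√23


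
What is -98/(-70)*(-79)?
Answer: -553/5 ≈ -110.60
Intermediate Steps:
-98/(-70)*(-79) = -98*(-1/70)*(-79) = (7/5)*(-79) = -553/5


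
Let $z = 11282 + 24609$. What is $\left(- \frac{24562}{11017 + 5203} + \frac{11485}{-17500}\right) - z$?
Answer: $- \frac{101882764717}{2838500} \approx -35893.0$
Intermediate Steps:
$z = 35891$
$\left(- \frac{24562}{11017 + 5203} + \frac{11485}{-17500}\right) - z = \left(- \frac{24562}{11017 + 5203} + \frac{11485}{-17500}\right) - 35891 = \left(- \frac{24562}{16220} + 11485 \left(- \frac{1}{17500}\right)\right) - 35891 = \left(\left(-24562\right) \frac{1}{16220} - \frac{2297}{3500}\right) - 35891 = \left(- \frac{12281}{8110} - \frac{2297}{3500}\right) - 35891 = - \frac{6161217}{2838500} - 35891 = - \frac{101882764717}{2838500}$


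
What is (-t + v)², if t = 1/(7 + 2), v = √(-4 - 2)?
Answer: (1 - 9*I*√6)²/81 ≈ -5.9877 - 0.54433*I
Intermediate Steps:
v = I*√6 (v = √(-6) = I*√6 ≈ 2.4495*I)
t = ⅑ (t = 1/9 = ⅑ ≈ 0.11111)
(-t + v)² = (-1*⅑ + I*√6)² = (-⅑ + I*√6)²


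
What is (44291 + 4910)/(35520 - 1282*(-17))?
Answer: 49201/57314 ≈ 0.85845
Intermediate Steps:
(44291 + 4910)/(35520 - 1282*(-17)) = 49201/(35520 + 21794) = 49201/57314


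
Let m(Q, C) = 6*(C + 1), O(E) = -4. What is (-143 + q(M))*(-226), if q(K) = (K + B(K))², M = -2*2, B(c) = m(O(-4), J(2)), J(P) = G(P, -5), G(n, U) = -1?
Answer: 28702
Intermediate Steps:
J(P) = -1
m(Q, C) = 6 + 6*C (m(Q, C) = 6*(1 + C) = 6 + 6*C)
B(c) = 0 (B(c) = 6 + 6*(-1) = 6 - 6 = 0)
M = -4
q(K) = K² (q(K) = (K + 0)² = K²)
(-143 + q(M))*(-226) = (-143 + (-4)²)*(-226) = (-143 + 16)*(-226) = -127*(-226) = 28702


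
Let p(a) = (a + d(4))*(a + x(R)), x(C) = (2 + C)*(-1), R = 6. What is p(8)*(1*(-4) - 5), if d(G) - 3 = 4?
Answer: 0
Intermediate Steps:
x(C) = -2 - C
d(G) = 7 (d(G) = 3 + 4 = 7)
p(a) = (-8 + a)*(7 + a) (p(a) = (a + 7)*(a + (-2 - 1*6)) = (7 + a)*(a + (-2 - 6)) = (7 + a)*(a - 8) = (7 + a)*(-8 + a) = (-8 + a)*(7 + a))
p(8)*(1*(-4) - 5) = (-56 + 8² - 1*8)*(1*(-4) - 5) = (-56 + 64 - 8)*(-4 - 5) = 0*(-9) = 0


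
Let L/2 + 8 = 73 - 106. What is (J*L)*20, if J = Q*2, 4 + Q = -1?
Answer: 16400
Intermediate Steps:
Q = -5 (Q = -4 - 1 = -5)
J = -10 (J = -5*2 = -10)
L = -82 (L = -16 + 2*(73 - 106) = -16 + 2*(-33) = -16 - 66 = -82)
(J*L)*20 = -10*(-82)*20 = 820*20 = 16400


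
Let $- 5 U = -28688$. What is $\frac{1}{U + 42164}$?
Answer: $\frac{5}{239508} \approx 2.0876 \cdot 10^{-5}$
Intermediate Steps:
$U = \frac{28688}{5}$ ($U = \left(- \frac{1}{5}\right) \left(-28688\right) = \frac{28688}{5} \approx 5737.6$)
$\frac{1}{U + 42164} = \frac{1}{\frac{28688}{5} + 42164} = \frac{1}{\frac{239508}{5}} = \frac{5}{239508}$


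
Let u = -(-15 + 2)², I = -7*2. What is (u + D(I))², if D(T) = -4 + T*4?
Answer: 52441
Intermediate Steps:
I = -14
D(T) = -4 + 4*T
u = -169 (u = -1*(-13)² = -1*169 = -169)
(u + D(I))² = (-169 + (-4 + 4*(-14)))² = (-169 + (-4 - 56))² = (-169 - 60)² = (-229)² = 52441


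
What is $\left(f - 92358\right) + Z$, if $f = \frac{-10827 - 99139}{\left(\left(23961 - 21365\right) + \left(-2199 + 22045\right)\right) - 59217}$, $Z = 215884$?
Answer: $\frac{4542778616}{36775} \approx 1.2353 \cdot 10^{5}$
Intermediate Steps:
$f = \frac{109966}{36775}$ ($f = - \frac{109966}{\left(2596 + 19846\right) - 59217} = - \frac{109966}{22442 - 59217} = - \frac{109966}{-36775} = \left(-109966\right) \left(- \frac{1}{36775}\right) = \frac{109966}{36775} \approx 2.9902$)
$\left(f - 92358\right) + Z = \left(\frac{109966}{36775} - 92358\right) + 215884 = - \frac{3396355484}{36775} + 215884 = \frac{4542778616}{36775}$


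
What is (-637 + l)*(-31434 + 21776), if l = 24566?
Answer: -231106282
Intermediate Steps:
(-637 + l)*(-31434 + 21776) = (-637 + 24566)*(-31434 + 21776) = 23929*(-9658) = -231106282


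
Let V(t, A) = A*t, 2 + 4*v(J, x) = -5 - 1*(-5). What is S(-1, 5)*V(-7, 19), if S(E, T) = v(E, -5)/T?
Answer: 133/10 ≈ 13.300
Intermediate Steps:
v(J, x) = -½ (v(J, x) = -½ + (-5 - 1*(-5))/4 = -½ + (-5 + 5)/4 = -½ + (¼)*0 = -½ + 0 = -½)
S(E, T) = -1/(2*T)
S(-1, 5)*V(-7, 19) = (-½/5)*(19*(-7)) = -½*⅕*(-133) = -⅒*(-133) = 133/10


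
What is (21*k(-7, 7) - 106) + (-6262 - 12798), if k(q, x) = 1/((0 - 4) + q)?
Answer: -210847/11 ≈ -19168.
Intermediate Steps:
k(q, x) = 1/(-4 + q)
(21*k(-7, 7) - 106) + (-6262 - 12798) = (21/(-4 - 7) - 106) + (-6262 - 12798) = (21/(-11) - 106) - 19060 = (21*(-1/11) - 106) - 19060 = (-21/11 - 106) - 19060 = -1187/11 - 19060 = -210847/11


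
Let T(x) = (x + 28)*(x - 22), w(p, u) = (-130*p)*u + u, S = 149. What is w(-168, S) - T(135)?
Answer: 3235890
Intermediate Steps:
w(p, u) = u - 130*p*u (w(p, u) = -130*p*u + u = u - 130*p*u)
T(x) = (-22 + x)*(28 + x) (T(x) = (28 + x)*(-22 + x) = (-22 + x)*(28 + x))
w(-168, S) - T(135) = 149*(1 - 130*(-168)) - (-616 + 135**2 + 6*135) = 149*(1 + 21840) - (-616 + 18225 + 810) = 149*21841 - 1*18419 = 3254309 - 18419 = 3235890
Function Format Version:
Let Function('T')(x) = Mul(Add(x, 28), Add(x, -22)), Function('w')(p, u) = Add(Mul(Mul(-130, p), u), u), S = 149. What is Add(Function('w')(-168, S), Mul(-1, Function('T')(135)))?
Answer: 3235890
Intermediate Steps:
Function('w')(p, u) = Add(u, Mul(-130, p, u)) (Function('w')(p, u) = Add(Mul(-130, p, u), u) = Add(u, Mul(-130, p, u)))
Function('T')(x) = Mul(Add(-22, x), Add(28, x)) (Function('T')(x) = Mul(Add(28, x), Add(-22, x)) = Mul(Add(-22, x), Add(28, x)))
Add(Function('w')(-168, S), Mul(-1, Function('T')(135))) = Add(Mul(149, Add(1, Mul(-130, -168))), Mul(-1, Add(-616, Pow(135, 2), Mul(6, 135)))) = Add(Mul(149, Add(1, 21840)), Mul(-1, Add(-616, 18225, 810))) = Add(Mul(149, 21841), Mul(-1, 18419)) = Add(3254309, -18419) = 3235890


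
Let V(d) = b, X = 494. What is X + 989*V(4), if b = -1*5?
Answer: -4451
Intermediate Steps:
b = -5
V(d) = -5
X + 989*V(4) = 494 + 989*(-5) = 494 - 4945 = -4451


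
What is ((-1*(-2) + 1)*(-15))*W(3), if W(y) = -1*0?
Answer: 0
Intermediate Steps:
W(y) = 0
((-1*(-2) + 1)*(-15))*W(3) = ((-1*(-2) + 1)*(-15))*0 = ((2 + 1)*(-15))*0 = (3*(-15))*0 = -45*0 = 0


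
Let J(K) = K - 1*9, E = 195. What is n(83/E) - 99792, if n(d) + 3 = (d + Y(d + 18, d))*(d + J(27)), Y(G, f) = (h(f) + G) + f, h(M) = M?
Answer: -3780900569/38025 ≈ -99432.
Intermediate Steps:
J(K) = -9 + K (J(K) = K - 9 = -9 + K)
Y(G, f) = G + 2*f (Y(G, f) = (f + G) + f = (G + f) + f = G + 2*f)
n(d) = -3 + (18 + d)*(18 + 4*d) (n(d) = -3 + (d + ((d + 18) + 2*d))*(d + (-9 + 27)) = -3 + (d + ((18 + d) + 2*d))*(d + 18) = -3 + (d + (18 + 3*d))*(18 + d) = -3 + (18 + 4*d)*(18 + d) = -3 + (18 + d)*(18 + 4*d))
n(83/E) - 99792 = (321 + 4*(83/195)**2 + 90*(83/195)) - 99792 = (321 + 4*(6889/38025) + 498/13) - 99792 = (321 + 27556/38025 + 498/13) - 99792 = 13690231/38025 - 99792 = -3780900569/38025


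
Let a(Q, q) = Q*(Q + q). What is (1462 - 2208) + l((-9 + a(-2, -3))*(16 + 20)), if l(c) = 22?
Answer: -724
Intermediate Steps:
(1462 - 2208) + l((-9 + a(-2, -3))*(16 + 20)) = (1462 - 2208) + 22 = -746 + 22 = -724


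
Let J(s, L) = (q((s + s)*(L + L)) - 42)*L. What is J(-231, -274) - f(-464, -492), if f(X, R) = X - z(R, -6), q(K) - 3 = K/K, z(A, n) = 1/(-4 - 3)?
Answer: 76131/7 ≈ 10876.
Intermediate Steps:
z(A, n) = -⅐ (z(A, n) = 1/(-7) = -⅐)
q(K) = 4 (q(K) = 3 + K/K = 3 + 1 = 4)
J(s, L) = -38*L (J(s, L) = (4 - 42)*L = -38*L)
f(X, R) = ⅐ + X (f(X, R) = X - 1*(-⅐) = X + ⅐ = ⅐ + X)
J(-231, -274) - f(-464, -492) = -38*(-274) - (⅐ - 464) = 10412 - 1*(-3247/7) = 10412 + 3247/7 = 76131/7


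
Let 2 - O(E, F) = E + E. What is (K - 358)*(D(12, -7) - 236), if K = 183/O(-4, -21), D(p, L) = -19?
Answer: 173247/2 ≈ 86624.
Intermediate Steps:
O(E, F) = 2 - 2*E (O(E, F) = 2 - (E + E) = 2 - 2*E)
K = 183/10 (K = 183/(2 - 2*(-4)) = 183/(2 + 8) = 183/10 ≈ 18.300)
(K - 358)*(D(12, -7) - 236) = (183/10 - 358)*(-19 - 236) = -3397/10*(-255) = 173247/2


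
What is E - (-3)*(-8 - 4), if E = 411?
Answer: 375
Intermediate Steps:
E - (-3)*(-8 - 4) = 411 - (-3)*(-8 - 4) = 411 - (-3)*(-12) = 411 - 1*36 = 411 - 36 = 375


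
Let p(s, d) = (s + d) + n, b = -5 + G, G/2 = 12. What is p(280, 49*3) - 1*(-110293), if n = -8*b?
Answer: 110568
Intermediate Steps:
G = 24 (G = 2*12 = 24)
b = 19 (b = -5 + 24 = 19)
n = -152 (n = -8*19 = -152)
p(s, d) = -152 + d + s (p(s, d) = (s + d) - 152 = (d + s) - 152 = -152 + d + s)
p(280, 49*3) - 1*(-110293) = (-152 + 49*3 + 280) - 1*(-110293) = (-152 + 147 + 280) + 110293 = 275 + 110293 = 110568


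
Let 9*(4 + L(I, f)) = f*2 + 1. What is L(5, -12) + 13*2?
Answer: 175/9 ≈ 19.444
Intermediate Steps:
L(I, f) = -35/9 + 2*f/9 (L(I, f) = -4 + (f*2 + 1)/9 = -4 + (2*f + 1)/9 = -4 + (1 + 2*f)/9 = -4 + (1/9 + 2*f/9) = -35/9 + 2*f/9)
L(5, -12) + 13*2 = (-35/9 + (2/9)*(-12)) + 13*2 = (-35/9 - 8/3) + 26 = -59/9 + 26 = 175/9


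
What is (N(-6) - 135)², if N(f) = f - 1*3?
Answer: 20736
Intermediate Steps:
N(f) = -3 + f (N(f) = f - 3 = -3 + f)
(N(-6) - 135)² = ((-3 - 6) - 135)² = (-9 - 135)² = (-144)² = 20736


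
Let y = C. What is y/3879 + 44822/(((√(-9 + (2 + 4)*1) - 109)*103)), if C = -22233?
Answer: -7694263793/791349618 - 22411*I*√3/612026 ≈ -9.723 - 0.063424*I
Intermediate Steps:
y = -22233
y/3879 + 44822/(((√(-9 + (2 + 4)*1) - 109)*103)) = -22233/3879 + 44822/(((√(-9 + (2 + 4)*1) - 109)*103)) = -22233*1/3879 + 44822/(((√(-9 + 6*1) - 109)*103)) = -7411/1293 + 44822/(((√(-9 + 6) - 109)*103)) = -7411/1293 + 44822/(((√(-3) - 109)*103)) = -7411/1293 + 44822/(((I*√3 - 109)*103)) = -7411/1293 + 44822/(((-109 + I*√3)*103)) = -7411/1293 + 44822/(-11227 + 103*I*√3)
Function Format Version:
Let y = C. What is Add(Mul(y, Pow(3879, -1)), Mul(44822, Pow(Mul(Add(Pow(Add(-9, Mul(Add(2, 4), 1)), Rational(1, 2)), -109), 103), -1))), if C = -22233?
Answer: Add(Rational(-7694263793, 791349618), Mul(Rational(-22411, 612026), I, Pow(3, Rational(1, 2)))) ≈ Add(-9.7230, Mul(-0.063424, I))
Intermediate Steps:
y = -22233
Add(Mul(y, Pow(3879, -1)), Mul(44822, Pow(Mul(Add(Pow(Add(-9, Mul(Add(2, 4), 1)), Rational(1, 2)), -109), 103), -1))) = Add(Mul(-22233, Pow(3879, -1)), Mul(44822, Pow(Mul(Add(Pow(Add(-9, Mul(Add(2, 4), 1)), Rational(1, 2)), -109), 103), -1))) = Add(Mul(-22233, Rational(1, 3879)), Mul(44822, Pow(Mul(Add(Pow(Add(-9, Mul(6, 1)), Rational(1, 2)), -109), 103), -1))) = Add(Rational(-7411, 1293), Mul(44822, Pow(Mul(Add(Pow(Add(-9, 6), Rational(1, 2)), -109), 103), -1))) = Add(Rational(-7411, 1293), Mul(44822, Pow(Mul(Add(Pow(-3, Rational(1, 2)), -109), 103), -1))) = Add(Rational(-7411, 1293), Mul(44822, Pow(Mul(Add(Mul(I, Pow(3, Rational(1, 2))), -109), 103), -1))) = Add(Rational(-7411, 1293), Mul(44822, Pow(Mul(Add(-109, Mul(I, Pow(3, Rational(1, 2)))), 103), -1))) = Add(Rational(-7411, 1293), Mul(44822, Pow(Add(-11227, Mul(103, I, Pow(3, Rational(1, 2)))), -1)))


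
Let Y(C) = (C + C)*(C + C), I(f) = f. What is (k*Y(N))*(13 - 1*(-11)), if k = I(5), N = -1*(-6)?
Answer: 17280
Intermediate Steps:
N = 6
k = 5
Y(C) = 4*C**2 (Y(C) = (2*C)*(2*C) = 4*C**2)
(k*Y(N))*(13 - 1*(-11)) = (5*(4*6**2))*(13 - 1*(-11)) = (5*(4*36))*(13 + 11) = (5*144)*24 = 720*24 = 17280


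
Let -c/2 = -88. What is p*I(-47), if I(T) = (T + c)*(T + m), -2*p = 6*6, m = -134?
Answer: 420282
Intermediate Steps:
c = 176 (c = -2*(-88) = 176)
p = -18 (p = -3*6 = -1/2*36 = -18)
I(T) = (-134 + T)*(176 + T) (I(T) = (T + 176)*(T - 134) = (176 + T)*(-134 + T) = (-134 + T)*(176 + T))
p*I(-47) = -18*(-23584 + (-47)**2 + 42*(-47)) = -18*(-23584 + 2209 - 1974) = -18*(-23349) = 420282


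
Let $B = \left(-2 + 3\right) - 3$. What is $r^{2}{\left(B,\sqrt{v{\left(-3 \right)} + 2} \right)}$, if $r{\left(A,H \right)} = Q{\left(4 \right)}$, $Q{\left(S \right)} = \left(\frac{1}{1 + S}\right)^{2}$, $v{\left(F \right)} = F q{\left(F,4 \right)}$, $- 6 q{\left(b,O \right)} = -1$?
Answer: $\frac{1}{625} \approx 0.0016$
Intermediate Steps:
$q{\left(b,O \right)} = \frac{1}{6}$ ($q{\left(b,O \right)} = \left(- \frac{1}{6}\right) \left(-1\right) = \frac{1}{6}$)
$v{\left(F \right)} = \frac{F}{6}$ ($v{\left(F \right)} = F \frac{1}{6} = \frac{F}{6}$)
$B = -2$ ($B = 1 - 3 = -2$)
$Q{\left(S \right)} = \frac{1}{\left(1 + S\right)^{2}}$
$r{\left(A,H \right)} = \frac{1}{25}$ ($r{\left(A,H \right)} = \frac{1}{\left(1 + 4\right)^{2}} = \frac{1}{25}$)
$r^{2}{\left(B,\sqrt{v{\left(-3 \right)} + 2} \right)} = \left(\frac{1}{25}\right)^{2} = \frac{1}{625}$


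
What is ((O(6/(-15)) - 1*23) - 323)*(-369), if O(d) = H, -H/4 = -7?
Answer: 117342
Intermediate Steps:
H = 28 (H = -4*(-7) = 28)
O(d) = 28
((O(6/(-15)) - 1*23) - 323)*(-369) = ((28 - 1*23) - 323)*(-369) = ((28 - 23) - 323)*(-369) = (5 - 323)*(-369) = -318*(-369) = 117342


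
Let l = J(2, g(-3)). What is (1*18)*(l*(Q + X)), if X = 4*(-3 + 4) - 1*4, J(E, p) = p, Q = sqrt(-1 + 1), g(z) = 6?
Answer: 0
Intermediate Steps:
Q = 0 (Q = sqrt(0) = 0)
X = 0 (X = 4*1 - 4 = 4 - 4 = 0)
l = 6
(1*18)*(l*(Q + X)) = (1*18)*(6*(0 + 0)) = 18*(6*0) = 18*0 = 0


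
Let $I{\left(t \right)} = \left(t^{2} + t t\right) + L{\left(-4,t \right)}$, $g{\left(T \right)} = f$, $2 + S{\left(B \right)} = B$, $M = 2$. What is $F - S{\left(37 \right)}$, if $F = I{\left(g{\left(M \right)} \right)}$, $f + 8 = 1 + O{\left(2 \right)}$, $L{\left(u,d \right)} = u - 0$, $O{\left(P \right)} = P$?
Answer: $11$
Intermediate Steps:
$L{\left(u,d \right)} = u$ ($L{\left(u,d \right)} = u + 0 = u$)
$S{\left(B \right)} = -2 + B$
$f = -5$ ($f = -8 + \left(1 + 2\right) = -8 + 3 = -5$)
$g{\left(T \right)} = -5$
$I{\left(t \right)} = -4 + 2 t^{2}$ ($I{\left(t \right)} = \left(t^{2} + t t\right) - 4 = \left(t^{2} + t^{2}\right) - 4 = 2 t^{2} - 4 = -4 + 2 t^{2}$)
$F = 46$ ($F = -4 + 2 \left(-5\right)^{2} = -4 + 2 \cdot 25 = -4 + 50 = 46$)
$F - S{\left(37 \right)} = 46 - \left(-2 + 37\right) = 46 - 35 = 11$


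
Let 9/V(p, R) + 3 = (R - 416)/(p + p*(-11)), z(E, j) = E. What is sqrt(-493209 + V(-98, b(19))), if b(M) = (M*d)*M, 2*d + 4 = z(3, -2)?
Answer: 3*I*sqrt(2741561519609)/7073 ≈ 702.29*I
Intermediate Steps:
d = -1/2 (d = -2 + (1/2)*3 = -2 + 3/2 = -1/2 ≈ -0.50000)
b(M) = -M**2/2 (b(M) = (M*(-1/2))*M = (-M/2)*M = -M**2/2)
V(p, R) = 9/(-3 - (-416 + R)/(10*p)) (V(p, R) = 9/(-3 + (R - 416)/(p + p*(-11))) = 9/(-3 + (-416 + R)/(p - 11*p)) = 9/(-3 + (-416 + R)/((-10*p))) = 9/(-3 + (-416 + R)*(-1/(10*p))) = 9/(-3 - (-416 + R)/(10*p)))
sqrt(-493209 + V(-98, b(19))) = sqrt(-493209 - 90*(-98)/(-416 - 1/2*19**2 + 30*(-98))) = sqrt(-493209 - 90*(-98)/(-416 - 1/2*361 - 2940)) = sqrt(-493209 - 90*(-98)/(-416 - 361/2 - 2940)) = sqrt(-493209 - 90*(-98)/(-7073/2)) = sqrt(-493209 - 90*(-98)*(-2/7073)) = sqrt(-493209 - 17640/7073) = sqrt(-3488484897/7073) = 3*I*sqrt(2741561519609)/7073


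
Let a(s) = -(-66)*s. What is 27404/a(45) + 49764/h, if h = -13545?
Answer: 496418/89397 ≈ 5.5530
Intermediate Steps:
a(s) = 66*s
27404/a(45) + 49764/h = 27404/((66*45)) + 49764/(-13545) = 27404/2970 + 49764*(-1/13545) = 27404*(1/2970) - 16588/4515 = 13702/1485 - 16588/4515 = 496418/89397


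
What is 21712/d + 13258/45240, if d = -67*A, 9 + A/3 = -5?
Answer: 84963241/10608780 ≈ 8.0088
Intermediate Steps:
A = -42 (A = -27 + 3*(-5) = -27 - 15 = -42)
d = 2814 (d = -67*(-42) = 2814)
21712/d + 13258/45240 = 21712/2814 + 13258/45240 = 21712*(1/2814) + 13258*(1/45240) = 10856/1407 + 6629/22620 = 84963241/10608780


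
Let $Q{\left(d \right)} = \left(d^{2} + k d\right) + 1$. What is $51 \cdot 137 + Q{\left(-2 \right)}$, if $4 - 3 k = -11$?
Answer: $6982$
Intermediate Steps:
$k = 5$ ($k = \frac{4}{3} - - \frac{11}{3} = \frac{4}{3} + \frac{11}{3} = 5$)
$Q{\left(d \right)} = 1 + d^{2} + 5 d$ ($Q{\left(d \right)} = \left(d^{2} + 5 d\right) + 1 = 1 + d^{2} + 5 d$)
$51 \cdot 137 + Q{\left(-2 \right)} = 51 \cdot 137 + \left(1 + \left(-2\right)^{2} + 5 \left(-2\right)\right) = 6987 + \left(1 + 4 - 10\right) = 6987 - 5 = 6982$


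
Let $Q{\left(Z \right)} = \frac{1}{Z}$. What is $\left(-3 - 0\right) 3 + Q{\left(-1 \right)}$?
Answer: $-10$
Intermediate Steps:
$\left(-3 - 0\right) 3 + Q{\left(-1 \right)} = \left(-3 - 0\right) 3 + \frac{1}{-1} = \left(-3 + 0\right) 3 - 1 = \left(-3\right) 3 - 1 = -9 - 1 = -10$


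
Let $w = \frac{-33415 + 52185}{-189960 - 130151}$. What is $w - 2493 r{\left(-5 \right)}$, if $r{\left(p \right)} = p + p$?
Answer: $\frac{7980348460}{320111} \approx 24930.0$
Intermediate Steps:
$r{\left(p \right)} = 2 p$
$w = - \frac{18770}{320111}$ ($w = \frac{18770}{-320111} = 18770 \left(- \frac{1}{320111}\right) = - \frac{18770}{320111} \approx -0.058636$)
$w - 2493 r{\left(-5 \right)} = - \frac{18770}{320111} - 2493 \cdot 2 \left(-5\right) = - \frac{18770}{320111} - -24930 = - \frac{18770}{320111} + 24930 = \frac{7980348460}{320111}$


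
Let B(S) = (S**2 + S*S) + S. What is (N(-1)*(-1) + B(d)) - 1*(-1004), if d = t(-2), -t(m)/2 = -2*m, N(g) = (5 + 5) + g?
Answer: 1115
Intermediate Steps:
N(g) = 10 + g
t(m) = 4*m (t(m) = -(-4)*m = 4*m)
d = -8 (d = 4*(-2) = -8)
B(S) = S + 2*S**2 (B(S) = (S**2 + S**2) + S = 2*S**2 + S = S + 2*S**2)
(N(-1)*(-1) + B(d)) - 1*(-1004) = ((10 - 1)*(-1) - 8*(1 + 2*(-8))) - 1*(-1004) = (9*(-1) - 8*(1 - 16)) + 1004 = (-9 - 8*(-15)) + 1004 = (-9 + 120) + 1004 = 111 + 1004 = 1115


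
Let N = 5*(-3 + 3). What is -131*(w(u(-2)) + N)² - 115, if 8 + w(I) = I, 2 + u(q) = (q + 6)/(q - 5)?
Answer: -722991/49 ≈ -14755.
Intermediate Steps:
u(q) = -2 + (6 + q)/(-5 + q) (u(q) = -2 + (q + 6)/(q - 5) = -2 + (6 + q)/(-5 + q))
w(I) = -8 + I
N = 0 (N = 5*0 = 0)
-131*(w(u(-2)) + N)² - 115 = -131*((-8 + (16 - 1*(-2))/(-5 - 2)) + 0)² - 115 = -131*((-8 + (16 + 2)/(-7)) + 0)² - 115 = -131*((-8 - ⅐*18) + 0)² - 115 = -131*((-8 - 18/7) + 0)² - 115 = -131*(-74/7 + 0)² - 115 = -131*(-74/7)² - 115 = -131*5476/49 - 115 = -717356/49 - 115 = -722991/49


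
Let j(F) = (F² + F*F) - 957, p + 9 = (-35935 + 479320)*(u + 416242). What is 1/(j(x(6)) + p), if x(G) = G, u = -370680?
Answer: 1/20201506476 ≈ 4.9501e-11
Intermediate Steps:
p = 20201507361 (p = -9 + (-35935 + 479320)*(-370680 + 416242) = -9 + 443385*45562 = -9 + 20201507370 = 20201507361)
j(F) = -957 + 2*F² (j(F) = (F² + F²) - 957 = 2*F² - 957 = -957 + 2*F²)
1/(j(x(6)) + p) = 1/((-957 + 2*6²) + 20201507361) = 1/((-957 + 2*36) + 20201507361) = 1/((-957 + 72) + 20201507361) = 1/(-885 + 20201507361) = 1/20201506476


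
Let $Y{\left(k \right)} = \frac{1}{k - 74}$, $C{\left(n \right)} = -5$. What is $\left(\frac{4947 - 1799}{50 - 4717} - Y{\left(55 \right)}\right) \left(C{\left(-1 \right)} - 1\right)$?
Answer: $\frac{330870}{88673} \approx 3.7313$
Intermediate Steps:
$Y{\left(k \right)} = \frac{1}{-74 + k}$
$\left(\frac{4947 - 1799}{50 - 4717} - Y{\left(55 \right)}\right) \left(C{\left(-1 \right)} - 1\right) = \left(\frac{4947 - 1799}{50 - 4717} - \frac{1}{-74 + 55}\right) \left(-5 - 1\right) = \left(\frac{4947 - 1799}{-4667} - \frac{1}{-19}\right) \left(-5 - 1\right) = \left(\left(4947 + \left(-3839 + 2040\right)\right) \left(- \frac{1}{4667}\right) - - \frac{1}{19}\right) \left(-6\right) = \left(\left(4947 - 1799\right) \left(- \frac{1}{4667}\right) + \frac{1}{19}\right) \left(-6\right) = \left(3148 \left(- \frac{1}{4667}\right) + \frac{1}{19}\right) \left(-6\right) = \left(- \frac{3148}{4667} + \frac{1}{19}\right) \left(-6\right) = \left(- \frac{55145}{88673}\right) \left(-6\right) = \frac{330870}{88673}$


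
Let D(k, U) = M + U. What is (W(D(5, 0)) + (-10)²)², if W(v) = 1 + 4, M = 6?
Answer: 11025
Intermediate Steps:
D(k, U) = 6 + U
W(v) = 5
(W(D(5, 0)) + (-10)²)² = (5 + (-10)²)² = (5 + 100)² = 105² = 11025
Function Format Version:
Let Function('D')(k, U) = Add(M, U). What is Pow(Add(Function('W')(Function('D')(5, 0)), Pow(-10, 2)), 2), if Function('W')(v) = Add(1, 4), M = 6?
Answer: 11025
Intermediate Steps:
Function('D')(k, U) = Add(6, U)
Function('W')(v) = 5
Pow(Add(Function('W')(Function('D')(5, 0)), Pow(-10, 2)), 2) = Pow(Add(5, Pow(-10, 2)), 2) = Pow(Add(5, 100), 2) = Pow(105, 2) = 11025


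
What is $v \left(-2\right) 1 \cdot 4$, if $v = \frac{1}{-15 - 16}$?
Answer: $\frac{8}{31} \approx 0.25806$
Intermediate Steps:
$v = - \frac{1}{31}$ ($v = \frac{1}{-31} = - \frac{1}{31} \approx -0.032258$)
$v \left(-2\right) 1 \cdot 4 = - \frac{\left(-2\right) 1 \cdot 4}{31} = - \frac{\left(-2\right) 4}{31} = \left(- \frac{1}{31}\right) \left(-8\right) = \frac{8}{31}$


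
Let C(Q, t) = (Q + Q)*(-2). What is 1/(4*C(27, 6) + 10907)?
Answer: 1/10475 ≈ 9.5465e-5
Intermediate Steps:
C(Q, t) = -4*Q (C(Q, t) = (2*Q)*(-2) = -4*Q)
1/(4*C(27, 6) + 10907) = 1/(4*(-4*27) + 10907) = 1/(4*(-108) + 10907) = 1/(-432 + 10907) = 1/10475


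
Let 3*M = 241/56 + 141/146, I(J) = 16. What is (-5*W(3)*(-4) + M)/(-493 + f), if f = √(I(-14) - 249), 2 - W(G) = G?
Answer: 110303327/2983610448 + 223739*I*√233/2983610448 ≈ 0.03697 + 0.0011447*I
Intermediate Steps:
W(G) = 2 - G
f = I*√233 (f = √(16 - 249) = √(-233) = I*√233 ≈ 15.264*I)
M = 21541/12264 (M = (241/56 + 141/146)/3 = (⅓)*(21541/4088) = 21541/12264 ≈ 1.7564)
(-5*W(3)*(-4) + M)/(-493 + f) = (-5*(2 - 1*3)*(-4) + 21541/12264)/(-493 + I*√233) = (-5*(2 - 3)*(-4) + 21541/12264)/(-493 + I*√233) = (-5*(-1)*(-4) + 21541/12264)/(-493 + I*√233) = (5*(-4) + 21541/12264)/(-493 + I*√233) = (-20 + 21541/12264)/(-493 + I*√233) = -223739/(12264*(-493 + I*√233))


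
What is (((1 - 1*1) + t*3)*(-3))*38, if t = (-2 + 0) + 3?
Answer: -342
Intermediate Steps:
t = 1 (t = -2 + 3 = 1)
(((1 - 1*1) + t*3)*(-3))*38 = (((1 - 1*1) + 1*3)*(-3))*38 = (((1 - 1) + 3)*(-3))*38 = ((0 + 3)*(-3))*38 = (3*(-3))*38 = -9*38 = -342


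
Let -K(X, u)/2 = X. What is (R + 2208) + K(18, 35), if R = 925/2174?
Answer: 4722853/2174 ≈ 2172.4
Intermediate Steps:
K(X, u) = -2*X
R = 925/2174 (R = 925*(1/2174) = 925/2174 ≈ 0.42548)
(R + 2208) + K(18, 35) = (925/2174 + 2208) - 2*18 = 4801117/2174 - 36 = 4722853/2174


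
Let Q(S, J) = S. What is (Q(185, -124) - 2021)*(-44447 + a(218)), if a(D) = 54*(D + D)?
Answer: 38377908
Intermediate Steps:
a(D) = 108*D (a(D) = 54*(2*D) = 108*D)
(Q(185, -124) - 2021)*(-44447 + a(218)) = (185 - 2021)*(-44447 + 108*218) = -1836*(-44447 + 23544) = -1836*(-20903) = 38377908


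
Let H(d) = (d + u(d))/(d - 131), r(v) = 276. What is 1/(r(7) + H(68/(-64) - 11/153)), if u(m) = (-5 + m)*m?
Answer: 791842320/218513576207 ≈ 0.0036238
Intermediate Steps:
u(m) = m*(-5 + m)
H(d) = (d + d*(-5 + d))/(-131 + d) (H(d) = (d + d*(-5 + d))/(d - 131) = (d + d*(-5 + d))/(-131 + d))
1/(r(7) + H(68/(-64) - 11/153)) = 1/(276 + (68/(-64) - 11/153)*(-4 + (68/(-64) - 11/153))/(-131 + (68/(-64) - 11/153))) = 1/(276 + (68*(-1/64) - 11*1/153)*(-4 + (68*(-1/64) - 11*1/153))/(-131 + (68*(-1/64) - 11*1/153))) = 1/(276 + (-17/16 - 11/153)*(-4 + (-17/16 - 11/153))/(-131 + (-17/16 - 11/153))) = 1/(276 - 2777*(-4 - 2777/2448)/(2448*(-131 - 2777/2448))) = 1/(276 - 2777/2448*(-12569/2448)/(-323465/2448)) = 1/(276 - 2777/2448*(-2448/323465)*(-12569/2448)) = 1/(276 - 34904113/791842320) = 1/(218513576207/791842320) = 791842320/218513576207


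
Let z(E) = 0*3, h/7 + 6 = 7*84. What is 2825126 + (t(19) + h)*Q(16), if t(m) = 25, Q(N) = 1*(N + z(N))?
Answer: 2890710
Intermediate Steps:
h = 4074 (h = -42 + 7*(7*84) = -42 + 7*588 = -42 + 4116 = 4074)
z(E) = 0
Q(N) = N (Q(N) = 1*(N + 0) = 1*N = N)
2825126 + (t(19) + h)*Q(16) = 2825126 + (25 + 4074)*16 = 2825126 + 4099*16 = 2825126 + 65584 = 2890710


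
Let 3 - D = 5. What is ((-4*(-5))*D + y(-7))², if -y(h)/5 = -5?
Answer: 225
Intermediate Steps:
D = -2 (D = 3 - 1*5 = 3 - 5 = -2)
y(h) = 25 (y(h) = -5*(-5) = 25)
((-4*(-5))*D + y(-7))² = (-4*(-5)*(-2) + 25)² = (20*(-2) + 25)² = (-40 + 25)² = (-15)² = 225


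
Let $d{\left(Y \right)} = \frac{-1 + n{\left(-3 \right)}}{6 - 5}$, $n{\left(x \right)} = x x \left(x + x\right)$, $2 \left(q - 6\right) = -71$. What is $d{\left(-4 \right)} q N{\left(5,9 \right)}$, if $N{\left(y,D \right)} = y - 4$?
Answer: $\frac{3245}{2} \approx 1622.5$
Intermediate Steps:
$N{\left(y,D \right)} = -4 + y$ ($N{\left(y,D \right)} = y - 4 = -4 + y$)
$q = - \frac{59}{2}$ ($q = 6 + \frac{1}{2} \left(-71\right) = 6 - \frac{71}{2} = - \frac{59}{2} \approx -29.5$)
$n{\left(x \right)} = 2 x^{3}$ ($n{\left(x \right)} = x x 2 x = x 2 x^{2} = 2 x^{3}$)
$d{\left(Y \right)} = -55$ ($d{\left(Y \right)} = \frac{-1 + 2 \left(-3\right)^{3}}{6 - 5} = \frac{-1 + 2 \left(-27\right)}{1} = \left(-1 - 54\right) 1 = \left(-55\right) 1 = -55$)
$d{\left(-4 \right)} q N{\left(5,9 \right)} = \left(-55\right) \left(- \frac{59}{2}\right) \left(-4 + 5\right) = \frac{3245}{2} \cdot 1 = \frac{3245}{2}$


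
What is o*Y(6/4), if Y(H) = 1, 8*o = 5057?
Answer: 5057/8 ≈ 632.13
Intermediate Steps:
o = 5057/8 (o = (⅛)*5057 = 5057/8 ≈ 632.13)
o*Y(6/4) = (5057/8)*1 = 5057/8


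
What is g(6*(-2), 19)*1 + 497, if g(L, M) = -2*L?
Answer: 521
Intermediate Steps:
g(6*(-2), 19)*1 + 497 = -12*(-2)*1 + 497 = -2*(-12)*1 + 497 = 24*1 + 497 = 24 + 497 = 521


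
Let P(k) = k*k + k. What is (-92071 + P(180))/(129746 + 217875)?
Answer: -59491/347621 ≈ -0.17114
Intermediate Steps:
P(k) = k + k**2 (P(k) = k**2 + k = k + k**2)
(-92071 + P(180))/(129746 + 217875) = (-92071 + 180*(1 + 180))/(129746 + 217875) = (-92071 + 180*181)/347621 = (-92071 + 32580)*(1/347621) = -59491*1/347621 = -59491/347621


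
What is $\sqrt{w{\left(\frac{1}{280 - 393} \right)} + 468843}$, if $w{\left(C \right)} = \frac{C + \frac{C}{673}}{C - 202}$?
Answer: $\frac{\sqrt{110650974307469985417}}{15362571} \approx 684.72$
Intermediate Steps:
$w{\left(C \right)} = \frac{674 C}{673 \left(-202 + C\right)}$ ($w{\left(C \right)} = \frac{C + C \frac{1}{673}}{-202 + C} = \frac{C + \frac{C}{673}}{-202 + C} = \frac{\frac{674}{673} C}{-202 + C} = \frac{674 C}{673 \left(-202 + C\right)}$)
$\sqrt{w{\left(\frac{1}{280 - 393} \right)} + 468843} = \sqrt{\frac{674}{673 \left(280 - 393\right) \left(-202 + \frac{1}{280 - 393}\right)} + 468843} = \sqrt{\frac{674}{673 \left(-113\right) \left(-202 + \frac{1}{-113}\right)} + 468843} = \sqrt{\frac{674}{673} \left(- \frac{1}{113}\right) \frac{1}{-202 - \frac{1}{113}} + 468843} = \sqrt{\frac{674}{673} \left(- \frac{1}{113}\right) \frac{1}{- \frac{22827}{113}} + 468843} = \sqrt{\frac{674}{673} \left(- \frac{1}{113}\right) \left(- \frac{113}{22827}\right) + 468843} = \sqrt{\frac{674}{15362571} + 468843} = \sqrt{\frac{7202633876027}{15362571}} = \frac{\sqrt{110650974307469985417}}{15362571}$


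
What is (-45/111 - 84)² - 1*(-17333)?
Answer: 33482006/1369 ≈ 24457.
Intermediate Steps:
(-45/111 - 84)² - 1*(-17333) = (-45*1/111 - 84)² + 17333 = (-15/37 - 84)² + 17333 = (-3123/37)² + 17333 = 9753129/1369 + 17333 = 33482006/1369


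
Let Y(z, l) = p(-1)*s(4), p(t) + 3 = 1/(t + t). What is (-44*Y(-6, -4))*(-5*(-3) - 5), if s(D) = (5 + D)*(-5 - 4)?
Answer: -124740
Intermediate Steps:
p(t) = -3 + 1/(2*t) (p(t) = -3 + 1/(t + t) = -3 + 1/(2*t))
s(D) = -45 - 9*D (s(D) = (5 + D)*(-9) = -45 - 9*D)
Y(z, l) = 567/2 (Y(z, l) = (-3 + (1/2)/(-1))*(-45 - 9*4) = (-3 + (1/2)*(-1))*(-45 - 36) = (-3 - 1/2)*(-81) = -7/2*(-81) = 567/2)
(-44*Y(-6, -4))*(-5*(-3) - 5) = (-44*567/2)*(-5*(-3) - 5) = -12474*(15 - 5) = -12474*10 = -124740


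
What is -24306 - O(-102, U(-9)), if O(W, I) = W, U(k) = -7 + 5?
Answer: -24204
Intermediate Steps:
U(k) = -2
-24306 - O(-102, U(-9)) = -24306 - 1*(-102) = -24306 + 102 = -24204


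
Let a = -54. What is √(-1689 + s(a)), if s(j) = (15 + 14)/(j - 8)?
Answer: I*√6494314/62 ≈ 41.103*I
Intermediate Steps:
s(j) = 29/(-8 + j)
√(-1689 + s(a)) = √(-1689 + 29/(-8 - 54)) = √(-1689 + 29/(-62)) = √(-1689 + 29*(-1/62)) = √(-1689 - 29/62) = √(-104747/62) = I*√6494314/62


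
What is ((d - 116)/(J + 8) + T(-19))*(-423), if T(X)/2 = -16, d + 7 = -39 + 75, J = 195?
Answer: 96021/7 ≈ 13717.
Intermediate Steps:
d = 29 (d = -7 + (-39 + 75) = -7 + 36 = 29)
T(X) = -32 (T(X) = 2*(-16) = -32)
((d - 116)/(J + 8) + T(-19))*(-423) = ((29 - 116)/(195 + 8) - 32)*(-423) = (-87/203 - 32)*(-423) = (-87*1/203 - 32)*(-423) = (-3/7 - 32)*(-423) = -227/7*(-423) = 96021/7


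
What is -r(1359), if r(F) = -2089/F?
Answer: 2089/1359 ≈ 1.5372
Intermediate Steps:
-r(1359) = -(-2089)/1359 = -1*(-2089/1359) = 2089/1359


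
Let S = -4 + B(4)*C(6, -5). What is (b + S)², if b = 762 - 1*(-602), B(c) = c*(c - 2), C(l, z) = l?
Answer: 1982464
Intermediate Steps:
B(c) = c*(-2 + c)
b = 1364 (b = 762 + 602 = 1364)
S = 44 (S = -4 + (4*(-2 + 4))*6 = -4 + (4*2)*6 = -4 + 8*6 = -4 + 48 = 44)
(b + S)² = (1364 + 44)² = 1408² = 1982464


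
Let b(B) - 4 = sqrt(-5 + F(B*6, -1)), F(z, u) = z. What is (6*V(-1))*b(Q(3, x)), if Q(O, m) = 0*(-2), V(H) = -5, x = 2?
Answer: -120 - 30*I*sqrt(5) ≈ -120.0 - 67.082*I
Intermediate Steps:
Q(O, m) = 0
b(B) = 4 + sqrt(-5 + 6*B) (b(B) = 4 + sqrt(-5 + B*6) = 4 + sqrt(-5 + 6*B))
(6*V(-1))*b(Q(3, x)) = (6*(-5))*(4 + sqrt(-5 + 6*0)) = -30*(4 + sqrt(-5 + 0)) = -30*(4 + sqrt(-5)) = -30*(4 + I*sqrt(5)) = -120 - 30*I*sqrt(5)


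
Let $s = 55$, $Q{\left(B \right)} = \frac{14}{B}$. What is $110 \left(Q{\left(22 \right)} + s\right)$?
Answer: $6120$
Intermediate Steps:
$110 \left(Q{\left(22 \right)} + s\right) = 110 \left(\frac{14}{22} + 55\right) = 110 \left(14 \cdot \frac{1}{22} + 55\right) = 110 \left(\frac{7}{11} + 55\right) = 110 \cdot \frac{612}{11} = 6120$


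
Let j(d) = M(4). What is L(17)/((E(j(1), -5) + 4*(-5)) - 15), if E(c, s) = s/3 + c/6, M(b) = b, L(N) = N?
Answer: -17/36 ≈ -0.47222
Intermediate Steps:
j(d) = 4
E(c, s) = s/3 + c/6 (E(c, s) = s*(⅓) + c*(⅙) = s/3 + c/6)
L(17)/((E(j(1), -5) + 4*(-5)) - 15) = 17/((((⅓)*(-5) + (⅙)*4) + 4*(-5)) - 15) = 17/(((-5/3 + ⅔) - 20) - 15) = 17/((-1 - 20) - 15) = 17/(-21 - 15) = 17/(-36) = 17*(-1/36) = -17/36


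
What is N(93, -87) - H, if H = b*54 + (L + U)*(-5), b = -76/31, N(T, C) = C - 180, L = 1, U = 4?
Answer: -3398/31 ≈ -109.61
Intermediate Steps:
N(T, C) = -180 + C
b = -76/31 (b = -76*1/31 = -76/31 ≈ -2.4516)
H = -4879/31 (H = -76/31*54 + (1 + 4)*(-5) = -4104/31 + 5*(-5) = -4104/31 - 25 = -4879/31 ≈ -157.39)
N(93, -87) - H = (-180 - 87) - 1*(-4879/31) = -267 + 4879/31 = -3398/31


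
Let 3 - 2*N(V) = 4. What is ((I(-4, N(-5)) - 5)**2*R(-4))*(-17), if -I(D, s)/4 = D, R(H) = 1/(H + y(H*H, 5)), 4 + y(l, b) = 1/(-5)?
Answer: 10285/41 ≈ 250.85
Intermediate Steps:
N(V) = -1/2 (N(V) = 3/2 - 1/2*4 = 3/2 - 2 = -1/2)
y(l, b) = -21/5 (y(l, b) = -4 + 1/(-5) = -4 + 1*(-1/5) = -4 - 1/5 = -21/5)
R(H) = 1/(-21/5 + H) (R(H) = 1/(H - 21/5) = 1/(-21/5 + H))
I(D, s) = -4*D
((I(-4, N(-5)) - 5)**2*R(-4))*(-17) = ((-4*(-4) - 5)**2*(5/(-21 + 5*(-4))))*(-17) = ((16 - 5)**2*(5/(-21 - 20)))*(-17) = (11**2*(5/(-41)))*(-17) = (121*(5*(-1/41)))*(-17) = (121*(-5/41))*(-17) = -605/41*(-17) = 10285/41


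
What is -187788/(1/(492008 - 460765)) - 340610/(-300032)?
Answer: -880152945397439/150016 ≈ -5.8671e+9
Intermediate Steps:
-187788/(1/(492008 - 460765)) - 340610/(-300032) = -187788/(1/31243) - 340610*(-1/300032) = -187788/1/31243 + 170305/150016 = -187788*31243 + 170305/150016 = -5867060484 + 170305/150016 = -880152945397439/150016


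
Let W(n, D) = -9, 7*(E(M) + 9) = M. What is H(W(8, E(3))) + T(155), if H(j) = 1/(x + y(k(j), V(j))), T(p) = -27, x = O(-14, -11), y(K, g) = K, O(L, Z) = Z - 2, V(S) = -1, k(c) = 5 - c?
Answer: -26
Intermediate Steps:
E(M) = -9 + M/7
O(L, Z) = -2 + Z
x = -13 (x = -2 - 11 = -13)
H(j) = 1/(-8 - j) (H(j) = 1/(-13 + (5 - j)) = 1/(-8 - j))
H(W(8, E(3))) + T(155) = -1/(8 - 9) - 27 = -1/(-1) - 27 = -1*(-1) - 27 = 1 - 27 = -26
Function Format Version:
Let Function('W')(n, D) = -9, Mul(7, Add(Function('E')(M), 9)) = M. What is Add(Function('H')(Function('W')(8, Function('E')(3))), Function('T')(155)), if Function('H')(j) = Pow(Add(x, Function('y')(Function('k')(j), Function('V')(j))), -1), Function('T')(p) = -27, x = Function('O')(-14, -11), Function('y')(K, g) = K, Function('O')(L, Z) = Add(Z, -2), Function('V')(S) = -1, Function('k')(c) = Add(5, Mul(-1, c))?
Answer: -26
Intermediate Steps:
Function('E')(M) = Add(-9, Mul(Rational(1, 7), M))
Function('O')(L, Z) = Add(-2, Z)
x = -13 (x = Add(-2, -11) = -13)
Function('H')(j) = Pow(Add(-8, Mul(-1, j)), -1) (Function('H')(j) = Pow(Add(-13, Add(5, Mul(-1, j))), -1) = Pow(Add(-8, Mul(-1, j)), -1))
Add(Function('H')(Function('W')(8, Function('E')(3))), Function('T')(155)) = Add(Mul(-1, Pow(Add(8, -9), -1)), -27) = Add(Mul(-1, Pow(-1, -1)), -27) = Add(Mul(-1, -1), -27) = Add(1, -27) = -26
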